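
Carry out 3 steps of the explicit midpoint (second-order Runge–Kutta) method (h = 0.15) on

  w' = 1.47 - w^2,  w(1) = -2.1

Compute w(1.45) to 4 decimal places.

Midpoint: k1 = f(x_n, w_n); k2 = f(x_n + h/2, w_n + (h/2)·k1); w_{n+1} = w_n + h·k2.
x=1.000000, w=-2.100000:
  k1 = f(1.000000, -2.100000) = -2.940000
  k2 = f(1.075000, -2.320500) = -3.914720
  w ← -2.100000 + 0.15·(-3.914720) = -2.687208
x=1.150000, w=-2.687208:
  k1 = f(1.150000, -2.687208) = -5.751087
  k2 = f(1.225000, -3.118540) = -8.255289
  w ← -2.687208 + 0.15·(-8.255289) = -3.925501
x=1.300000, w=-3.925501:
  k1 = f(1.300000, -3.925501) = -13.939561
  k2 = f(1.375000, -4.970968) = -23.240528
  w ← -3.925501 + 0.15·(-23.240528) = -7.411581
w(1.45) ≈ -7.4116

-7.4116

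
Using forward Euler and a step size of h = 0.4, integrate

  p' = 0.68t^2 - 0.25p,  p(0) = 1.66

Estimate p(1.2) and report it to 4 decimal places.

Euler: p_{n+1} = p_n + h·f(t_n, p_n).
t=0.000000, p=1.660000: f=-0.415000 → p ← 1.660000 + 0.4·(-0.415000) = 1.494000
t=0.400000, p=1.494000: f=-0.264700 → p ← 1.494000 + 0.4·(-0.264700) = 1.388120
t=0.800000, p=1.388120: f=0.088170 → p ← 1.388120 + 0.4·0.088170 = 1.423388
p(1.2) ≈ 1.4234

1.4234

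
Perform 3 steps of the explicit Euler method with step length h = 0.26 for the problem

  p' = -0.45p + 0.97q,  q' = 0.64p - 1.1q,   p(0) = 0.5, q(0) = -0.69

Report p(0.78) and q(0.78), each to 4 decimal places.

0.0549, -0.1548

Euler on (p,q): p_{n+1} = p_n + h·p', q_{n+1} = q_n + h·q'.
0.000000: (0.500000, -0.690000); f=(-0.894300, 1.079000) → (0.267482, -0.409460)
0.260000: (0.267482, -0.409460); f=(-0.517543, 0.621594) → (0.132921, -0.247845)
0.520000: (0.132921, -0.247845); f=(-0.300224, 0.357699) → (0.054862, -0.154844)
(p(0.78), q(0.78)) ≈ (0.0549, -0.1548)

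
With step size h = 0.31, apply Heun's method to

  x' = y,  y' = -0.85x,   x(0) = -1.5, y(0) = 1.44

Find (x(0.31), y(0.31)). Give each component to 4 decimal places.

-0.9923, 1.7764

Heun on (x,y): k1 = f(s_n, state_n); k2 = f(s_n + h, state_n + h·k1); state_{n+1} = state_n + (h/2)·(k1 + k2).
0.000000: (-1.500000, 1.440000)
  k1 = (1.440000, 1.275000)
  predictor → (-1.053600, 1.835250)
  k2 = (1.835250, 0.895560)
  → (-0.992336, 1.776437)
(x(0.31), y(0.31)) ≈ (-0.9923, 1.7764)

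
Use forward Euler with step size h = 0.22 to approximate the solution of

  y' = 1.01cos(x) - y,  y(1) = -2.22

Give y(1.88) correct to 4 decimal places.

-0.7155

Euler: y_{n+1} = y_n + h·f(x_n, y_n).
x=1.000000, y=-2.220000: f=2.765705 → y ← -2.220000 + 0.22·2.765705 = -1.611545
x=1.220000, y=-1.611545: f=1.958627 → y ← -1.611545 + 0.22·1.958627 = -1.180647
x=1.440000, y=-1.180647: f=1.312375 → y ← -1.180647 + 0.22·1.312375 = -0.891924
x=1.660000, y=-0.891924: f=0.801948 → y ← -0.891924 + 0.22·0.801948 = -0.715496
y(1.88) ≈ -0.7155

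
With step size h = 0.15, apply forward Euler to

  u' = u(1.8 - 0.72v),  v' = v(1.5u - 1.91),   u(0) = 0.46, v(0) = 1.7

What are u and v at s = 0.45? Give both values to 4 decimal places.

Euler on (u,v): u_{n+1} = u_n + h·u', v_{n+1} = v_n + h·v'.
0.000000: (0.460000, 1.700000); f=(0.264960, -2.074000) → (0.499744, 1.388900)
0.150000: (0.499744, 1.388900); f=(0.399791, -1.611657) → (0.559713, 1.147151)
0.300000: (0.559713, 1.147151); f=(0.545189, -1.227946) → (0.641491, 0.962959)
(u(0.45), v(0.45)) ≈ (0.6415, 0.9630)

0.6415, 0.9630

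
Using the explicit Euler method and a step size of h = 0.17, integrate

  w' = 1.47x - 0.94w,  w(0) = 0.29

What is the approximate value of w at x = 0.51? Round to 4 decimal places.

0.2927

Euler: w_{n+1} = w_n + h·f(x_n, w_n).
x=0.000000, w=0.290000: f=-0.272600 → w ← 0.290000 + 0.17·(-0.272600) = 0.243658
x=0.170000, w=0.243658: f=0.020861 → w ← 0.243658 + 0.17·0.020861 = 0.247204
x=0.340000, w=0.247204: f=0.267428 → w ← 0.247204 + 0.17·0.267428 = 0.292667
w(0.51) ≈ 0.2927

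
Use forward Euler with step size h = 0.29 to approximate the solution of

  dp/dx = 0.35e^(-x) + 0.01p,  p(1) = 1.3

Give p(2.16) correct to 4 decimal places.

1.4175

Euler: p_{n+1} = p_n + h·f(x_n, p_n).
x=1.000000, p=1.300000: f=0.141758 → p ← 1.300000 + 0.29·0.141758 = 1.341110
x=1.290000, p=1.341110: f=0.109756 → p ← 1.341110 + 0.29·0.109756 = 1.372939
x=1.580000, p=1.372939: f=0.085821 → p ← 1.372939 + 0.29·0.085821 = 1.397827
x=1.870000, p=1.397827: f=0.067922 → p ← 1.397827 + 0.29·0.067922 = 1.417524
p(2.16) ≈ 1.4175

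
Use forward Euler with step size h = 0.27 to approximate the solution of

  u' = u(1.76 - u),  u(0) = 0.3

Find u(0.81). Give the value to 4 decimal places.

0.7529

Euler: u_{n+1} = u_n + h·f(t_n, u_n).
t=0.000000, u=0.300000: f=0.438000 → u ← 0.300000 + 0.27·0.438000 = 0.418260
t=0.270000, u=0.418260: f=0.561196 → u ← 0.418260 + 0.27·0.561196 = 0.569783
t=0.540000, u=0.569783: f=0.678165 → u ← 0.569783 + 0.27·0.678165 = 0.752888
u(0.81) ≈ 0.7529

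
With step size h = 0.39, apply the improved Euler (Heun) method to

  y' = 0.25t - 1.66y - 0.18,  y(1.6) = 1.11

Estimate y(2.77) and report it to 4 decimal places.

0.4078

Heun: k1 = f(t_n, y_n); k2 = f(t_n + h, y_n + h·k1); y_{n+1} = y_n + (h/2)·(k1 + k2).
t=1.600000, y=1.110000:
  k1 = f(1.600000, 1.110000) = -1.622600
  k2 = f(1.990000, 0.477186) = -0.474629
  y ← 1.110000 + (0.39/2)·(-1.622600 + (-0.474629)) = 0.701040
t=1.990000, y=0.701040:
  k1 = f(1.990000, 0.701040) = -0.846227
  k2 = f(2.380000, 0.371012) = -0.200880
  y ← 0.701040 + (0.39/2)·(-0.846227 + (-0.200880)) = 0.496855
t=2.380000, y=0.496855:
  k1 = f(2.380000, 0.496855) = -0.409779
  k2 = f(2.770000, 0.337041) = -0.046988
  y ← 0.496855 + (0.39/2)·(-0.409779 + (-0.046988)) = 0.407785
y(2.77) ≈ 0.4078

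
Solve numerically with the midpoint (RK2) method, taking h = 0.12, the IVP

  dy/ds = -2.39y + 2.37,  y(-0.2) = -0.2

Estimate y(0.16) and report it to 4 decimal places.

0.4802

Midpoint: k1 = f(s_n, y_n); k2 = f(s_n + h/2, y_n + (h/2)·k1); y_{n+1} = y_n + h·k2.
s=-0.200000, y=-0.200000:
  k1 = f(-0.200000, -0.200000) = 2.848000
  k2 = f(-0.140000, -0.029120) = 2.439597
  y ← -0.200000 + 0.12·2.439597 = 0.092752
s=-0.080000, y=0.092752:
  k1 = f(-0.080000, 0.092752) = 2.148324
  k2 = f(-0.020000, 0.221651) = 1.840254
  y ← 0.092752 + 0.12·1.840254 = 0.313582
s=0.040000, y=0.313582:
  k1 = f(0.040000, 0.313582) = 1.620539
  k2 = f(0.100000, 0.410814) = 1.388154
  y ← 0.313582 + 0.12·1.388154 = 0.480161
y(0.16) ≈ 0.4802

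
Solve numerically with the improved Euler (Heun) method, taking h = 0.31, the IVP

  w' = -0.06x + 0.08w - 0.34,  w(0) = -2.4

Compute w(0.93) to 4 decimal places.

Heun: k1 = f(x_n, w_n); k2 = f(x_n + h, w_n + h·k1); w_{n+1} = w_n + (h/2)·(k1 + k2).
x=0.000000, w=-2.400000:
  k1 = f(0.000000, -2.400000) = -0.532000
  k2 = f(0.310000, -2.564920) = -0.563794
  w ← -2.400000 + (0.31/2)·(-0.532000 + (-0.563794)) = -2.569848
x=0.310000, w=-2.569848:
  k1 = f(0.310000, -2.569848) = -0.564188
  k2 = f(0.620000, -2.744746) = -0.596780
  w ← -2.569848 + (0.31/2)·(-0.564188 + (-0.596780)) = -2.749798
x=0.620000, w=-2.749798:
  k1 = f(0.620000, -2.749798) = -0.597184
  k2 = f(0.930000, -2.934925) = -0.630594
  w ← -2.749798 + (0.31/2)·(-0.597184 + (-0.630594)) = -2.940104
w(0.93) ≈ -2.9401

-2.9401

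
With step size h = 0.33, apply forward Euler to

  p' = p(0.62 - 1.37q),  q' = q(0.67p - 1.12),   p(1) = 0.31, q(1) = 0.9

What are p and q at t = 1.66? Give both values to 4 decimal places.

0.2276, 0.4309

Euler on (p,q): p_{n+1} = p_n + h·p', q_{n+1} = q_n + h·q'.
1.000000: (0.310000, 0.900000); f=(-0.190030, -0.821070) → (0.247290, 0.629047)
1.330000: (0.247290, 0.629047); f=(-0.059793, -0.600309) → (0.227558, 0.430945)
(p(1.66), q(1.66)) ≈ (0.2276, 0.4309)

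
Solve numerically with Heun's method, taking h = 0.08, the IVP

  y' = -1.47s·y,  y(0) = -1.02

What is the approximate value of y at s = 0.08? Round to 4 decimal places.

Heun: k1 = f(s_n, y_n); k2 = f(s_n + h, y_n + h·k1); y_{n+1} = y_n + (h/2)·(k1 + k2).
s=0.000000, y=-1.020000:
  k1 = f(0.000000, -1.020000) = 0.000000
  k2 = f(0.080000, -1.020000) = 0.119952
  y ← -1.020000 + (0.08/2)·(0.000000 + 0.119952) = -1.015202
y(0.08) ≈ -1.0152

-1.0152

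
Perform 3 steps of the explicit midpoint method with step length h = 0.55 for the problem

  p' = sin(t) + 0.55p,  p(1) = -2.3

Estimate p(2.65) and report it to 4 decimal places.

-3.2701

Midpoint: k1 = f(t_n, p_n); k2 = f(t_n + h/2, p_n + (h/2)·k1); p_{n+1} = p_n + h·k2.
t=1.000000, p=-2.300000:
  k1 = f(1.000000, -2.300000) = -0.423529
  k2 = f(1.275000, -2.416470) = -0.372488
  p ← -2.300000 + 0.55·(-0.372488) = -2.504869
t=1.550000, p=-2.504869:
  k1 = f(1.550000, -2.504869) = -0.377894
  k2 = f(1.825000, -2.608789) = -0.466970
  p ← -2.504869 + 0.55·(-0.466970) = -2.761702
t=2.100000, p=-2.761702:
  k1 = f(2.100000, -2.761702) = -0.655727
  k2 = f(2.375000, -2.942027) = -0.924430
  p ← -2.761702 + 0.55·(-0.924430) = -3.270139
p(2.65) ≈ -3.2701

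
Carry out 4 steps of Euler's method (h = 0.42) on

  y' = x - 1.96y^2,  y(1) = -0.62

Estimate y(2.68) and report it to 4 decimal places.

Euler: y_{n+1} = y_n + h·f(x_n, y_n).
x=1.000000, y=-0.620000: f=0.246576 → y ← -0.620000 + 0.42·0.246576 = -0.516438
x=1.420000, y=-0.516438: f=0.897252 → y ← -0.516438 + 0.42·0.897252 = -0.139592
x=1.840000, y=-0.139592: f=1.801807 → y ← -0.139592 + 0.42·1.801807 = 0.617167
x=2.260000, y=0.617167: f=1.513446 → y ← 0.617167 + 0.42·1.513446 = 1.252814
y(2.68) ≈ 1.2528

1.2528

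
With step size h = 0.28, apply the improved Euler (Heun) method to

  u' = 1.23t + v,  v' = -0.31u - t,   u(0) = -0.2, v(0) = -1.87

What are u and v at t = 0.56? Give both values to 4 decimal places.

-1.0545, -1.9098

Heun on (u,v): k1 = f(t_n, state_n); k2 = f(t_n + h, state_n + h·k1); state_{n+1} = state_n + (h/2)·(k1 + k2).
0.000000: (-0.200000, -1.870000)
  k1 = (-1.870000, 0.062000)
  predictor → (-0.723600, -1.852640)
  k2 = (-1.508240, -0.055684)
  → (-0.672954, -1.869116)
0.280000: (-0.672954, -1.869116)
  k1 = (-1.524716, -0.071384)
  predictor → (-1.099874, -1.889103)
  k2 = (-1.200303, -0.219039)
  → (-1.054456, -1.909775)
(u(0.56), v(0.56)) ≈ (-1.0545, -1.9098)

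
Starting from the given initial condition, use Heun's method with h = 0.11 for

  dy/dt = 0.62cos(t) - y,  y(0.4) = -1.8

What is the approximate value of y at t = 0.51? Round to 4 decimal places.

-1.5552

Heun: k1 = f(t_n, y_n); k2 = f(t_n + h, y_n + h·k1); y_{n+1} = y_n + (h/2)·(k1 + k2).
t=0.400000, y=-1.800000:
  k1 = f(0.400000, -1.800000) = 2.371058
  k2 = f(0.510000, -1.539184) = 2.080285
  y ← -1.800000 + (0.11/2)·(2.371058 + 2.080285) = -1.555176
y(0.51) ≈ -1.5552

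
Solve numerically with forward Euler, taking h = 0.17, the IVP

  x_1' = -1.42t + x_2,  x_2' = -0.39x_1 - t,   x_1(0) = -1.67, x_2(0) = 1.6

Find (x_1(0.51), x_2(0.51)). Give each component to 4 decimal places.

-0.9286, 1.7928

Euler on (x_1,x_2): x_1_{n+1} = x_1_n + h·x_1', x_2_{n+1} = x_2_n + h·x_2'.
0.000000: (-1.670000, 1.600000); f=(1.600000, 0.651300) → (-1.398000, 1.710721)
0.170000: (-1.398000, 1.710721); f=(1.469321, 0.375220) → (-1.148215, 1.774508)
0.340000: (-1.148215, 1.774508); f=(1.291708, 0.107804) → (-0.928625, 1.792835)
(x_1(0.51), x_2(0.51)) ≈ (-0.9286, 1.7928)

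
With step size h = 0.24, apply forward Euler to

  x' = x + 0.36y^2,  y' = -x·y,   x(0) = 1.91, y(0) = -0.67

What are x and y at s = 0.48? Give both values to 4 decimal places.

Euler on (x,y): x_{n+1} = x_n + h·x', y_{n+1} = y_n + h·y'.
0.000000: (1.910000, -0.670000); f=(2.071604, 1.279700) → (2.407185, -0.362872)
0.240000: (2.407185, -0.362872); f=(2.454588, 0.873500) → (2.996286, -0.153232)
(x(0.48), y(0.48)) ≈ (2.9963, -0.1532)

2.9963, -0.1532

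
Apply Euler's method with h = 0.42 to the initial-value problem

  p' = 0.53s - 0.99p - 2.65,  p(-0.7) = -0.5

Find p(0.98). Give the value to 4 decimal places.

-2.3327

Euler: p_{n+1} = p_n + h·f(s_n, p_n).
s=-0.700000, p=-0.500000: f=-2.526000 → p ← -0.500000 + 0.42·(-2.526000) = -1.560920
s=-0.280000, p=-1.560920: f=-1.253089 → p ← -1.560920 + 0.42·(-1.253089) = -2.087217
s=0.140000, p=-2.087217: f=-0.509455 → p ← -2.087217 + 0.42·(-0.509455) = -2.301188
s=0.560000, p=-2.301188: f=-0.075023 → p ← -2.301188 + 0.42·(-0.075023) = -2.332698
p(0.98) ≈ -2.3327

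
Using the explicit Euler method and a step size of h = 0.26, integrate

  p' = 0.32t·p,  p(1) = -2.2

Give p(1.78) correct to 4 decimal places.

-2.9658

Euler: p_{n+1} = p_n + h·f(t_n, p_n).
t=1.000000, p=-2.200000: f=-0.704000 → p ← -2.200000 + 0.26·(-0.704000) = -2.383040
t=1.260000, p=-2.383040: f=-0.960842 → p ← -2.383040 + 0.26·(-0.960842) = -2.632859
t=1.520000, p=-2.632859: f=-1.280623 → p ← -2.632859 + 0.26·(-1.280623) = -2.965821
p(1.78) ≈ -2.9658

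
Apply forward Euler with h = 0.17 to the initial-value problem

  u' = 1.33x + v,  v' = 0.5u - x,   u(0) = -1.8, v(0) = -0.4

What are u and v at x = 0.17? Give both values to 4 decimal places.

-1.8680, -0.5530

Euler on (u,v): u_{n+1} = u_n + h·u', v_{n+1} = v_n + h·v'.
0.000000: (-1.800000, -0.400000); f=(-0.400000, -0.900000) → (-1.868000, -0.553000)
(u(0.17), v(0.17)) ≈ (-1.8680, -0.5530)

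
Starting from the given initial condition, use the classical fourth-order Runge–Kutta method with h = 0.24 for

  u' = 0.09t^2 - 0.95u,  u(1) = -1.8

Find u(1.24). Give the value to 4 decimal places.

RK4: k1 = f(t_n, u_n); k2 = f(t_n + h/2, u_n + (h/2)·k1); k3 = f(t_n + h/2, u_n + (h/2)·k2); k4 = f(t_n + h, u_n + h·k3); u_{n+1} = u_n + (h/6)·(k1 + 2k2 + 2k3 + k4).
t=1.000000, u=-1.800000:
  k1 = f(1.000000, -1.800000) = 1.800000
  k2 = f(1.120000, -1.584000) = 1.617696
  k3 = f(1.120000, -1.605876) = 1.638479
  k4 = f(1.240000, -1.406765) = 1.474811
  u ← -1.800000 + (0.24/6)·(k1 + 2k2 + 2k3 + k4) = -1.408514
u(1.24) ≈ -1.4085

-1.4085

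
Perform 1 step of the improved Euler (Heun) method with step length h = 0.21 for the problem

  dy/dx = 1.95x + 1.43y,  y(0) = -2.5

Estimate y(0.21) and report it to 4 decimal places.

-3.3205

Heun: k1 = f(x_n, y_n); k2 = f(x_n + h, y_n + h·k1); y_{n+1} = y_n + (h/2)·(k1 + k2).
x=0.000000, y=-2.500000:
  k1 = f(0.000000, -2.500000) = -3.575000
  k2 = f(0.210000, -3.250750) = -4.239073
  y ← -2.500000 + (0.21/2)·(-3.575000 + (-4.239073)) = -3.320478
y(0.21) ≈ -3.3205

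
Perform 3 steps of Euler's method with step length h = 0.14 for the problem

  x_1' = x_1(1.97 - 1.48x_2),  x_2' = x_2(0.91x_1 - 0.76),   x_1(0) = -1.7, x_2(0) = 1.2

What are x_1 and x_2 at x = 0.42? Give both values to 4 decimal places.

Euler on (x_1,x_2): x_1_{n+1} = x_1_n + h·x_1', x_2_{n+1} = x_2_n + h·x_2'.
0.000000: (-1.700000, 1.200000); f=(-0.329800, -2.768400) → (-1.746172, 0.812424)
0.140000: (-1.746172, 0.812424); f=(-1.340383, -1.908397) → (-1.933826, 0.545248)
0.280000: (-1.933826, 0.545248); f=(-2.249102, -1.373907) → (-2.248700, 0.352901)
(x_1(0.42), x_2(0.42)) ≈ (-2.2487, 0.3529)

-2.2487, 0.3529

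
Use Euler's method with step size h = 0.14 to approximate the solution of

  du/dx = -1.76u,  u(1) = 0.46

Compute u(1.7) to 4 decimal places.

0.1118

Euler: u_{n+1} = u_n + h·f(x_n, u_n).
x=1.000000, u=0.460000: f=-0.809600 → u ← 0.460000 + 0.14·(-0.809600) = 0.346656
x=1.140000, u=0.346656: f=-0.610115 → u ← 0.346656 + 0.14·(-0.610115) = 0.261240
x=1.280000, u=0.261240: f=-0.459782 → u ← 0.261240 + 0.14·(-0.459782) = 0.196870
x=1.420000, u=0.196870: f=-0.346492 → u ← 0.196870 + 0.14·(-0.346492) = 0.148362
x=1.560000, u=0.148362: f=-0.261116 → u ← 0.148362 + 0.14·(-0.261116) = 0.111805
u(1.7) ≈ 0.1118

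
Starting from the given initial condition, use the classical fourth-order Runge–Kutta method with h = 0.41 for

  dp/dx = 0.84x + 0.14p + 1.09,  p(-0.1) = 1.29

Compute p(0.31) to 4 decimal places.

RK4: k1 = f(x_n, p_n); k2 = f(x_n + h/2, p_n + (h/2)·k1); k3 = f(x_n + h/2, p_n + (h/2)·k2); k4 = f(x_n + h, p_n + h·k3); p_{n+1} = p_n + (h/6)·(k1 + 2k2 + 2k3 + k4).
x=-0.100000, p=1.290000:
  k1 = f(-0.100000, 1.290000) = 1.186600
  k2 = f(0.105000, 1.533253) = 1.392855
  k3 = f(0.105000, 1.575535) = 1.398775
  k4 = f(0.310000, 1.863498) = 1.611290
  p ← 1.290000 + (0.41/6)·(k1 + 2k2 + 2k3 + k4) = 1.862712
p(0.31) ≈ 1.8627

1.8627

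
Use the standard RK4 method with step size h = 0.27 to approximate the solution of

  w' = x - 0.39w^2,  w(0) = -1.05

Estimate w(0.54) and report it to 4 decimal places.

RK4: k1 = f(x_n, w_n); k2 = f(x_n + h/2, w_n + (h/2)·k1); k3 = f(x_n + h/2, w_n + (h/2)·k2); k4 = f(x_n + h, w_n + h·k3); w_{n+1} = w_n + (h/6)·(k1 + 2k2 + 2k3 + k4).
x=0.000000, w=-1.050000:
  k1 = f(0.000000, -1.050000) = -0.429975
  k2 = f(0.135000, -1.108047) = -0.343829
  k3 = f(0.135000, -1.096417) = -0.333831
  k4 = f(0.270000, -1.140134) = -0.236963
  w ← -1.050000 + (0.27/6)·(k1 + 2k2 + 2k3 + k4) = -1.141002
x=0.270000, w=-1.141002:
  k1 = f(0.270000, -1.141002) = -0.237735
  k2 = f(0.405000, -1.173096) = -0.131700
  k3 = f(0.405000, -1.158781) = -0.118682
  k4 = f(0.540000, -1.173046) = 0.003346
  w ← -1.141002 + (0.27/6)·(k1 + 2k2 + 2k3 + k4) = -1.174084
w(0.54) ≈ -1.1741

-1.1741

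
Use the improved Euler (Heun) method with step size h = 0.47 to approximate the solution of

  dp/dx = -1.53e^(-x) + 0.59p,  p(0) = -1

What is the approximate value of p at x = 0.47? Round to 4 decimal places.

-1.9997

Heun: k1 = f(x_n, p_n); k2 = f(x_n + h, p_n + h·k1); p_{n+1} = p_n + (h/2)·(k1 + k2).
x=0.000000, p=-1.000000:
  k1 = f(0.000000, -1.000000) = -2.120000
  k2 = f(0.470000, -1.996400) = -2.134129
  p ← -1.000000 + (0.47/2)·(-2.120000 + (-2.134129)) = -1.999720
p(0.47) ≈ -1.9997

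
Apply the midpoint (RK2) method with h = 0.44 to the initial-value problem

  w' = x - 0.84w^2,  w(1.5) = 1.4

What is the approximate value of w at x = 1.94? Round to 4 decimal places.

Midpoint: k1 = f(x_n, w_n); k2 = f(x_n + h/2, w_n + (h/2)·k1); w_{n+1} = w_n + h·k2.
x=1.500000, w=1.400000:
  k1 = f(1.500000, 1.400000) = -0.146400
  k2 = f(1.720000, 1.367792) = 0.148482
  w ← 1.400000 + 0.44·0.148482 = 1.465332
w(1.94) ≈ 1.4653

1.4653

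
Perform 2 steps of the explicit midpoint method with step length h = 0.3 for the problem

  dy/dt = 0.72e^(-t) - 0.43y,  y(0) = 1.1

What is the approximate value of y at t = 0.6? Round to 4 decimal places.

1.1292

Midpoint: k1 = f(t_n, y_n); k2 = f(t_n + h/2, y_n + (h/2)·k1); y_{n+1} = y_n + h·k2.
t=0.000000, y=1.100000:
  k1 = f(0.000000, 1.100000) = 0.247000
  k2 = f(0.150000, 1.137050) = 0.130778
  y ← 1.100000 + 0.3·0.130778 = 1.139233
t=0.300000, y=1.139233:
  k1 = f(0.300000, 1.139233) = 0.043519
  k2 = f(0.450000, 1.145761) = -0.033585
  y ← 1.139233 + 0.3·(-0.033585) = 1.129158
y(0.6) ≈ 1.1292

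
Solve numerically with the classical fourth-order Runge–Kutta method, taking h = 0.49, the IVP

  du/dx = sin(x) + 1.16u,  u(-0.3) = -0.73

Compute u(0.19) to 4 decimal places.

-1.3396

RK4: k1 = f(x_n, u_n); k2 = f(x_n + h/2, u_n + (h/2)·k1); k3 = f(x_n + h/2, u_n + (h/2)·k2); k4 = f(x_n + h, u_n + h·k3); u_{n+1} = u_n + (h/6)·(k1 + 2k2 + 2k3 + k4).
x=-0.300000, u=-0.730000:
  k1 = f(-0.300000, -0.730000) = -1.142320
  k2 = f(-0.055000, -1.009868) = -1.226420
  k3 = f(-0.055000, -1.030473) = -1.250321
  k4 = f(0.190000, -1.342657) = -1.368623
  u ← -0.730000 + (0.49/6)·(k1 + 2k2 + 2k3 + k4) = -1.339595
u(0.19) ≈ -1.3396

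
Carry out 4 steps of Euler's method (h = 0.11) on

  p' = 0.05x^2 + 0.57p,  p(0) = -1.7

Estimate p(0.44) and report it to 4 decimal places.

-2.1672

Euler: p_{n+1} = p_n + h·f(x_n, p_n).
x=0.000000, p=-1.700000: f=-0.969000 → p ← -1.700000 + 0.11·(-0.969000) = -1.806590
x=0.110000, p=-1.806590: f=-1.029151 → p ← -1.806590 + 0.11·(-1.029151) = -1.919797
x=0.220000, p=-1.919797: f=-1.091864 → p ← -1.919797 + 0.11·(-1.091864) = -2.039902
x=0.330000, p=-2.039902: f=-1.157299 → p ← -2.039902 + 0.11·(-1.157299) = -2.167205
p(0.44) ≈ -2.1672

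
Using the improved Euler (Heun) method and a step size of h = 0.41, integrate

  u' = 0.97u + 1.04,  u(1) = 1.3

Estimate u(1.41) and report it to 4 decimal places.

Heun: k1 = f(t_n, u_n); k2 = f(t_n + h, u_n + h·k1); u_{n+1} = u_n + (h/2)·(k1 + k2).
t=1.000000, u=1.300000:
  k1 = f(1.000000, 1.300000) = 2.301000
  k2 = f(1.410000, 2.243410) = 3.216108
  u ← 1.300000 + (0.41/2)·(2.301000 + 3.216108) = 2.431007
u(1.41) ≈ 2.4310

2.4310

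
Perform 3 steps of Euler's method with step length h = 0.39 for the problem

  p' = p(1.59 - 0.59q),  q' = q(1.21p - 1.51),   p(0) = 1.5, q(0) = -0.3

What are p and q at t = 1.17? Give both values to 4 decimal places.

Euler on (p,q): p_{n+1} = p_n + h·p', q_{n+1} = q_n + h·q'.
0.000000: (1.500000, -0.300000); f=(2.650500, -0.091500) → (2.533695, -0.335685)
0.390000: (2.533695, -0.335685); f=(4.530384, -0.522249) → (4.300545, -0.539362)
0.780000: (4.300545, -0.539362); f=(8.206401, -1.992220) → (7.501041, -1.316328)
(p(1.17), q(1.17)) ≈ (7.5010, -1.3163)

7.5010, -1.3163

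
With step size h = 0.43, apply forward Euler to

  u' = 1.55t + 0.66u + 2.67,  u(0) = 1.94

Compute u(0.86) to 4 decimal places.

Euler: u_{n+1} = u_n + h·f(t_n, u_n).
t=0.000000, u=1.940000: f=3.950400 → u ← 1.940000 + 0.43·3.950400 = 3.638672
t=0.430000, u=3.638672: f=5.738024 → u ← 3.638672 + 0.43·5.738024 = 6.106022
u(0.86) ≈ 6.1060

6.1060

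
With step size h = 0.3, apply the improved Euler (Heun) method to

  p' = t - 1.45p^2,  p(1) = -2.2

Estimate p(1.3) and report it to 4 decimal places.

-6.3971

Heun: k1 = f(t_n, p_n); k2 = f(t_n + h, p_n + h·k1); p_{n+1} = p_n + (h/2)·(k1 + k2).
t=1.000000, p=-2.200000:
  k1 = f(1.000000, -2.200000) = -6.018000
  k2 = f(1.300000, -4.005400) = -21.962682
  p ← -2.200000 + (0.3/2)·(-6.018000 + (-21.962682)) = -6.397102
p(1.3) ≈ -6.3971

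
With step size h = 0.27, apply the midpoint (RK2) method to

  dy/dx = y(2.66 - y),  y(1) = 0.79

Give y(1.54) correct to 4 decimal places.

Midpoint: k1 = f(x_n, y_n); k2 = f(x_n + h/2, y_n + (h/2)·k1); y_{n+1} = y_n + h·k2.
x=1.000000, y=0.790000:
  k1 = f(1.000000, 0.790000) = 1.477300
  k2 = f(1.135000, 0.989436) = 1.652916
  y ← 0.790000 + 0.27·1.652916 = 1.236287
x=1.270000, y=1.236287:
  k1 = f(1.270000, 1.236287) = 1.760118
  k2 = f(1.405000, 1.473903) = 1.748192
  y ← 1.236287 + 0.27·1.748192 = 1.708299
y(1.54) ≈ 1.7083

1.7083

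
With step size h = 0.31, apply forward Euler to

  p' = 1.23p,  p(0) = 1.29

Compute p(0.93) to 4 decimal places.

Euler: p_{n+1} = p_n + h·f(t_n, p_n).
t=0.000000, p=1.290000: f=1.586700 → p ← 1.290000 + 0.31·1.586700 = 1.781877
t=0.310000, p=1.781877: f=2.191709 → p ← 1.781877 + 0.31·2.191709 = 2.461307
t=0.620000, p=2.461307: f=3.027407 → p ← 2.461307 + 0.31·3.027407 = 3.399803
p(0.93) ≈ 3.3998

3.3998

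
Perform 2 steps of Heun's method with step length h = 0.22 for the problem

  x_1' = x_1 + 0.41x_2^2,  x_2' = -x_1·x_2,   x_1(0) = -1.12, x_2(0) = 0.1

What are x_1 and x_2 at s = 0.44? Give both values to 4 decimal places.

-1.7300, 0.1831

Heun on (x_1,x_2): k1 = f(s_n, state_n); k2 = f(s_n + h, state_n + h·k1); state_{n+1} = state_n + (h/2)·(k1 + k2).
0.000000: (-1.120000, 0.100000)
  k1 = (-1.115900, 0.112000)
  predictor → (-1.365498, 0.124640)
  k2 = (-1.359129, 0.170196)
  → (-1.392253, 0.131042)
0.220000: (-1.392253, 0.131042)
  k1 = (-1.385213, 0.182443)
  predictor → (-1.697000, 0.171179)
  k2 = (-1.684986, 0.290491)
  → (-1.729975, 0.183064)
(x_1(0.44), x_2(0.44)) ≈ (-1.7300, 0.1831)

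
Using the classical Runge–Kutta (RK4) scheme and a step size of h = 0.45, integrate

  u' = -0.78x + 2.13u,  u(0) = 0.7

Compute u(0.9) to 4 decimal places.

RK4: k1 = f(x_n, u_n); k2 = f(x_n + h/2, u_n + (h/2)·k1); k3 = f(x_n + h/2, u_n + (h/2)·k2); k4 = f(x_n + h, u_n + h·k3); u_{n+1} = u_n + (h/6)·(k1 + 2k2 + 2k3 + k4).
x=0.000000, u=0.700000:
  k1 = f(0.000000, 0.700000) = 1.491000
  k2 = f(0.225000, 1.035475) = 2.030062
  k3 = f(0.225000, 1.156764) = 2.288407
  k4 = f(0.450000, 1.729783) = 3.333438
  u ← 0.700000 + (0.45/6)·(k1 + 2k2 + 2k3 + k4) = 1.709603
x=0.450000, u=1.709603:
  k1 = f(0.450000, 1.709603) = 3.290455
  k2 = f(0.675000, 2.449956) = 4.691905
  k3 = f(0.675000, 2.765282) = 5.363550
  k4 = f(0.900000, 4.123201) = 8.080418
  u ← 1.709603 + (0.45/6)·(k1 + 2k2 + 2k3 + k4) = 4.070737
u(0.9) ≈ 4.0707

4.0707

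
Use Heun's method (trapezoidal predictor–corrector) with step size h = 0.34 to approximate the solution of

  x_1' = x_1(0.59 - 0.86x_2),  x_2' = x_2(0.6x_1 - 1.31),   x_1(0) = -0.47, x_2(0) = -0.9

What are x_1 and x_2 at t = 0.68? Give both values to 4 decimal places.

-0.9368, -0.3081

Heun on (x_1,x_2): k1 = f(t_n, state_n); k2 = f(t_n + h, state_n + h·k1); state_{n+1} = state_n + (h/2)·(k1 + k2).
0.000000: (-0.470000, -0.900000)
  k1 = (-0.641080, 1.432800)
  predictor → (-0.687967, -0.412848)
  k2 = (-0.650163, 0.711246)
  → (-0.689511, -0.535512)
0.340000: (-0.689511, -0.535512)
  k1 = (-0.724359, 0.923066)
  predictor → (-0.935794, -0.221670)
  k2 = (-0.730514, 0.414850)
  → (-0.936840, -0.308066)
(x_1(0.68), x_2(0.68)) ≈ (-0.9368, -0.3081)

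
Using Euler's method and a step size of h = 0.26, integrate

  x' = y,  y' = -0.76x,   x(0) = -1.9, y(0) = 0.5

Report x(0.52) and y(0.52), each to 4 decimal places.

-1.5424, 1.2252

Euler on (x,y): x_{n+1} = x_n + h·x', y_{n+1} = y_n + h·y'.
0.000000: (-1.900000, 0.500000); f=(0.500000, 1.444000) → (-1.770000, 0.875440)
0.260000: (-1.770000, 0.875440); f=(0.875440, 1.345200) → (-1.542386, 1.225192)
(x(0.52), y(0.52)) ≈ (-1.5424, 1.2252)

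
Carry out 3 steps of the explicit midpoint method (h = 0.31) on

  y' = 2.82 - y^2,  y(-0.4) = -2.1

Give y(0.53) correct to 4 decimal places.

Midpoint: k1 = f(t_n, y_n); k2 = f(t_n + h/2, y_n + (h/2)·k1); y_{n+1} = y_n + h·k2.
t=-0.400000, y=-2.100000:
  k1 = f(-0.400000, -2.100000) = -1.590000
  k2 = f(-0.245000, -2.346450) = -2.685828
  y ← -2.100000 + 0.31·(-2.685828) = -2.932607
t=-0.090000, y=-2.932607:
  k1 = f(-0.090000, -2.932607) = -5.780181
  k2 = f(0.065000, -3.828535) = -11.837678
  y ← -2.932607 + 0.31·(-11.837678) = -6.602287
t=0.220000, y=-6.602287:
  k1 = f(0.220000, -6.602287) = -40.770188
  k2 = f(0.375000, -12.921666) = -164.149446
  y ← -6.602287 + 0.31·(-164.149446) = -57.488615
y(0.53) ≈ -57.4886

-57.4886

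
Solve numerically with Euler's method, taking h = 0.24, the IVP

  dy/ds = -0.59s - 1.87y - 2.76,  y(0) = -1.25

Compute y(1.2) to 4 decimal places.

-1.6829

Euler: y_{n+1} = y_n + h·f(s_n, y_n).
s=0.000000, y=-1.250000: f=-0.422500 → y ← -1.250000 + 0.24·(-0.422500) = -1.351400
s=0.240000, y=-1.351400: f=-0.374482 → y ← -1.351400 + 0.24·(-0.374482) = -1.441276
s=0.480000, y=-1.441276: f=-0.348014 → y ← -1.441276 + 0.24·(-0.348014) = -1.524799
s=0.720000, y=-1.524799: f=-0.333426 → y ← -1.524799 + 0.24·(-0.333426) = -1.604821
s=0.960000, y=-1.604821: f=-0.325384 → y ← -1.604821 + 0.24·(-0.325384) = -1.682913
y(1.2) ≈ -1.6829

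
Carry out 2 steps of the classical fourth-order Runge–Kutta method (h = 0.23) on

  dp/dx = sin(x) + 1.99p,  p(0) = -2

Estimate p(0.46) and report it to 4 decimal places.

-4.8497

RK4: k1 = f(x_n, p_n); k2 = f(x_n + h/2, p_n + (h/2)·k1); k3 = f(x_n + h/2, p_n + (h/2)·k2); k4 = f(x_n + h, p_n + h·k3); p_{n+1} = p_n + (h/6)·(k1 + 2k2 + 2k3 + k4).
x=0.000000, p=-2.000000:
  k1 = f(0.000000, -2.000000) = -3.980000
  k2 = f(0.115000, -2.457700) = -4.776076
  k3 = f(0.115000, -2.549249) = -4.958258
  k4 = f(0.230000, -3.140399) = -6.021417
  p ← -2.000000 + (0.23/6)·(k1 + 2k2 + 2k3 + k4) = -3.129687
x=0.230000, p=-3.129687:
  k1 = f(0.230000, -3.129687) = -6.000099
  k2 = f(0.345000, -3.819698) = -7.263002
  k3 = f(0.345000, -3.964932) = -7.552018
  k4 = f(0.460000, -4.866651) = -9.240687
  p ← -3.129687 + (0.23/6)·(k1 + 2k2 + 2k3 + k4) = -4.849735
p(0.46) ≈ -4.8497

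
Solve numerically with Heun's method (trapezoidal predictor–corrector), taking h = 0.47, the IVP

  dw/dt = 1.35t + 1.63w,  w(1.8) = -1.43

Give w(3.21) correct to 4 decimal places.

1.8034

Heun: k1 = f(t_n, w_n); k2 = f(t_n + h, w_n + h·k1); w_{n+1} = w_n + (h/2)·(k1 + k2).
t=1.800000, w=-1.430000:
  k1 = f(1.800000, -1.430000) = 0.099100
  k2 = f(2.270000, -1.383423) = 0.809521
  w ← -1.430000 + (0.47/2)·(0.099100 + 0.809521) = -1.216474
t=2.270000, w=-1.216474:
  k1 = f(2.270000, -1.216474) = 1.081647
  k2 = f(2.740000, -0.708100) = 2.544797
  w ← -1.216474 + (0.47/2)·(1.081647 + 2.544797) = -0.364260
t=2.740000, w=-0.364260:
  k1 = f(2.740000, -0.364260) = 3.105256
  k2 = f(3.210000, 1.095211) = 6.118693
  w ← -0.364260 + (0.47/2)·(3.105256 + 6.118693) = 1.803368
w(3.21) ≈ 1.8034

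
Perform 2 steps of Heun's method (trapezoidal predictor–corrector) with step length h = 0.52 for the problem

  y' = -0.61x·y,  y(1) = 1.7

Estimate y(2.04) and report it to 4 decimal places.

Heun: k1 = f(x_n, y_n); k2 = f(x_n + h, y_n + h·k1); y_{n+1} = y_n + (h/2)·(k1 + k2).
x=1.000000, y=1.700000:
  k1 = f(1.000000, 1.700000) = -1.037000
  k2 = f(1.520000, 1.160760) = -1.076257
  y ← 1.700000 + (0.52/2)·(-1.037000 + (-1.076257)) = 1.150553
x=1.520000, y=1.150553:
  k1 = f(1.520000, 1.150553) = -1.066793
  k2 = f(2.040000, 0.595821) = -0.741440
  y ← 1.150553 + (0.52/2)·(-1.066793 + (-0.741440)) = 0.680413
y(2.04) ≈ 0.6804

0.6804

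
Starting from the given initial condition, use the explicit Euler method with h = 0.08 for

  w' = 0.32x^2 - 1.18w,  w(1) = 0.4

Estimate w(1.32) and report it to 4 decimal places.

0.3831

Euler: w_{n+1} = w_n + h·f(x_n, w_n).
x=1.000000, w=0.400000: f=-0.152000 → w ← 0.400000 + 0.08·(-0.152000) = 0.387840
x=1.080000, w=0.387840: f=-0.084403 → w ← 0.387840 + 0.08·(-0.084403) = 0.381088
x=1.160000, w=0.381088: f=-0.019092 → w ← 0.381088 + 0.08·(-0.019092) = 0.379560
x=1.240000, w=0.379560: f=0.044151 → w ← 0.379560 + 0.08·0.044151 = 0.383092
w(1.32) ≈ 0.3831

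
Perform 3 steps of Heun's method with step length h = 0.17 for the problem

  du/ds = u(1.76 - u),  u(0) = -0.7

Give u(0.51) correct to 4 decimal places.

Heun: k1 = f(s_n, u_n); k2 = f(s_n + h, u_n + h·k1); u_{n+1} = u_n + (h/2)·(k1 + k2).
s=0.000000, u=-0.700000:
  k1 = f(0.000000, -0.700000) = -1.722000
  k2 = f(0.170000, -0.992740) = -2.732755
  u ← -0.700000 + (0.17/2)·(-1.722000 + (-2.732755)) = -1.078654
s=0.170000, u=-1.078654:
  k1 = f(0.170000, -1.078654) = -3.061926
  k2 = f(0.340000, -1.599182) = -5.371942
  u ← -1.078654 + (0.17/2)·(-3.061926 + (-5.371942)) = -1.795533
s=0.340000, u=-1.795533:
  k1 = f(0.340000, -1.795533) = -6.384077
  k2 = f(0.510000, -2.880826) = -13.369412
  u ← -1.795533 + (0.17/2)·(-6.384077 + (-13.369412)) = -3.474579
u(0.51) ≈ -3.4746

-3.4746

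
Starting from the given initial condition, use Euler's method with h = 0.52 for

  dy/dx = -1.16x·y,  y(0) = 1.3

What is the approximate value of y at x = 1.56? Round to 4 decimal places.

0.3325

Euler: y_{n+1} = y_n + h·f(x_n, y_n).
x=0.000000, y=1.300000: f=0.000000 → y ← 1.300000 + 0.52·0.000000 = 1.300000
x=0.520000, y=1.300000: f=-0.784160 → y ← 1.300000 + 0.52·(-0.784160) = 0.892237
x=1.040000, y=0.892237: f=-1.076394 → y ← 0.892237 + 0.52·(-1.076394) = 0.332512
y(1.56) ≈ 0.3325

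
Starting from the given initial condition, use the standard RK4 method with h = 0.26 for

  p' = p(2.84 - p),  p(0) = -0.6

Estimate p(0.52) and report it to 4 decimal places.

RK4: k1 = f(x_n, p_n); k2 = f(x_n + h/2, p_n + (h/2)·k1); k3 = f(x_n + h/2, p_n + (h/2)·k2); k4 = f(x_n + h, p_n + h·k3); p_{n+1} = p_n + (h/6)·(k1 + 2k2 + 2k3 + k4).
x=0.000000, p=-0.600000:
  k1 = f(0.000000, -0.600000) = -2.064000
  k2 = f(0.130000, -0.868320) = -3.220008
  k3 = f(0.130000, -1.018601) = -3.930375
  k4 = f(0.260000, -1.621898) = -7.236741
  p ← -0.600000 + (0.26/6)·(k1 + 2k2 + 2k3 + k4) = -1.622732
x=0.260000, p=-1.622732:
  k1 = f(0.260000, -1.622732) = -7.241818
  k2 = f(0.390000, -2.564168) = -13.857198
  k3 = f(0.390000, -3.424168) = -21.449561
  k4 = f(0.520000, -7.199618) = -72.281413
  p ← -1.622732 + (0.26/6)·(k1 + 2k2 + 2k3 + k4) = -8.128658
p(0.52) ≈ -8.1287

-8.1287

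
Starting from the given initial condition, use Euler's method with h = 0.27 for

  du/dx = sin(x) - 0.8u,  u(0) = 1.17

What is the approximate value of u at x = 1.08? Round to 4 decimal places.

Euler: u_{n+1} = u_n + h·f(x_n, u_n).
x=0.000000, u=1.170000: f=-0.936000 → u ← 1.170000 + 0.27·(-0.936000) = 0.917280
x=0.270000, u=0.917280: f=-0.467093 → u ← 0.917280 + 0.27·(-0.467093) = 0.791165
x=0.540000, u=0.791165: f=-0.118796 → u ← 0.791165 + 0.27·(-0.118796) = 0.759090
x=0.810000, u=0.759090: f=0.117015 → u ← 0.759090 + 0.27·0.117015 = 0.790684
u(1.08) ≈ 0.7907

0.7907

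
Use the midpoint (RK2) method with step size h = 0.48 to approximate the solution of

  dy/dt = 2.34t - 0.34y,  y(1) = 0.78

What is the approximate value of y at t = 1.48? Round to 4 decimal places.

1.9642

Midpoint: k1 = f(t_n, y_n); k2 = f(t_n + h/2, y_n + (h/2)·k1); y_{n+1} = y_n + h·k2.
t=1.000000, y=0.780000:
  k1 = f(1.000000, 0.780000) = 2.074800
  k2 = f(1.240000, 1.277952) = 2.467096
  y ← 0.780000 + 0.48·2.467096 = 1.964206
y(1.48) ≈ 1.9642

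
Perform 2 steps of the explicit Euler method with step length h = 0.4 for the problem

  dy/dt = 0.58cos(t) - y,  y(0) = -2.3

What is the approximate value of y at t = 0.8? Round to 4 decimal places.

-0.4751

Euler: y_{n+1} = y_n + h·f(t_n, y_n).
t=0.000000, y=-2.300000: f=2.880000 → y ← -2.300000 + 0.4·2.880000 = -1.148000
t=0.400000, y=-1.148000: f=1.682215 → y ← -1.148000 + 0.4·1.682215 = -0.475114
y(0.8) ≈ -0.4751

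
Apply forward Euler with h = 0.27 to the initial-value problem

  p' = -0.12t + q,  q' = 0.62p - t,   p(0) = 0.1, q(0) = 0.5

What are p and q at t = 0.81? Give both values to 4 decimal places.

0.4787, 0.3986

Euler on (p,q): p_{n+1} = p_n + h·p', q_{n+1} = q_n + h·q'.
0.000000: (0.100000, 0.500000); f=(0.500000, 0.062000) → (0.235000, 0.516740)
0.270000: (0.235000, 0.516740); f=(0.484340, -0.124300) → (0.365772, 0.483179)
0.540000: (0.365772, 0.483179); f=(0.418379, -0.313221) → (0.478734, 0.398609)
(p(0.81), q(0.81)) ≈ (0.4787, 0.3986)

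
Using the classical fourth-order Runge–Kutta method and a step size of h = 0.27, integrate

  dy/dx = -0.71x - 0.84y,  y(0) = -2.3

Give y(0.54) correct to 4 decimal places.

-1.5508

RK4: k1 = f(x_n, y_n); k2 = f(x_n + h/2, y_n + (h/2)·k1); k3 = f(x_n + h/2, y_n + (h/2)·k2); k4 = f(x_n + h, y_n + h·k3); y_{n+1} = y_n + (h/6)·(k1 + 2k2 + 2k3 + k4).
x=0.000000, y=-2.300000:
  k1 = f(0.000000, -2.300000) = 1.932000
  k2 = f(0.135000, -2.039180) = 1.617061
  k3 = f(0.135000, -2.081697) = 1.652775
  k4 = f(0.270000, -1.853751) = 1.365451
  y ← -2.300000 + (0.27/6)·(k1 + 2k2 + 2k3 + k4) = -1.857329
x=0.270000, y=-1.857329:
  k1 = f(0.270000, -1.857329) = 1.368457
  k2 = f(0.405000, -1.672588) = 1.117424
  k3 = f(0.405000, -1.706477) = 1.145891
  k4 = f(0.540000, -1.547939) = 0.916869
  y ← -1.857329 + (0.27/6)·(k1 + 2k2 + 2k3 + k4) = -1.550791
y(0.54) ≈ -1.5508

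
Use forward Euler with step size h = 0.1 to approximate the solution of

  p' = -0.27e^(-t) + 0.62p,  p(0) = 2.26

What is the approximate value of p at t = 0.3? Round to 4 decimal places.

Euler: p_{n+1} = p_n + h·f(t_n, p_n).
t=0.000000, p=2.260000: f=1.131200 → p ← 2.260000 + 0.1·1.131200 = 2.373120
t=0.100000, p=2.373120: f=1.227028 → p ← 2.373120 + 0.1·1.227028 = 2.495823
t=0.200000, p=2.495823: f=1.326353 → p ← 2.495823 + 0.1·1.326353 = 2.628458
p(0.3) ≈ 2.6285

2.6285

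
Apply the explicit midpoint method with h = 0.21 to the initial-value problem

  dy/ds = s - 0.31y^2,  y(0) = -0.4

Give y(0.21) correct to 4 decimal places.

Midpoint: k1 = f(s_n, y_n); k2 = f(s_n + h/2, y_n + (h/2)·k1); y_{n+1} = y_n + h·k2.
s=0.000000, y=-0.400000:
  k1 = f(0.000000, -0.400000) = -0.049600
  k2 = f(0.105000, -0.405208) = 0.054100
  y ← -0.400000 + 0.21·0.054100 = -0.388639
y(0.21) ≈ -0.3886

-0.3886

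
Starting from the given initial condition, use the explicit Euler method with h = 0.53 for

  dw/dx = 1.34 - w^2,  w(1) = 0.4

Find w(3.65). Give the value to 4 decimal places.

Euler: w_{n+1} = w_n + h·f(x_n, w_n).
x=1.000000, w=0.400000: f=1.180000 → w ← 0.400000 + 0.53·1.180000 = 1.025400
x=1.530000, w=1.025400: f=0.288555 → w ← 1.025400 + 0.53·0.288555 = 1.178334
x=2.060000, w=1.178334: f=-0.048471 → w ← 1.178334 + 0.53·(-0.048471) = 1.152644
x=2.590000, w=1.152644: f=0.011411 → w ← 1.152644 + 0.53·0.011411 = 1.158692
x=3.120000, w=1.158692: f=-0.002568 → w ← 1.158692 + 0.53·(-0.002568) = 1.157331
w(3.65) ≈ 1.1573

1.1573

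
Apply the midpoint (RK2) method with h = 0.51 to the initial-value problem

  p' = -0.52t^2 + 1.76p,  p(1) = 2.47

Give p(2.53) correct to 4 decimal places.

Midpoint: k1 = f(t_n, p_n); k2 = f(t_n + h/2, p_n + (h/2)·k1); p_{n+1} = p_n + h·k2.
t=1.000000, p=2.470000:
  k1 = f(1.000000, 2.470000) = 3.827200
  k2 = f(1.255000, 3.445936) = 5.245834
  p ← 2.470000 + 0.51·5.245834 = 5.145376
t=1.510000, p=5.145376:
  k1 = f(1.510000, 5.145376) = 7.870209
  k2 = f(1.765000, 7.152279) = 10.968094
  p ← 5.145376 + 0.51·10.968094 = 10.739103
t=2.020000, p=10.739103:
  k1 = f(2.020000, 10.739103) = 16.779014
  k2 = f(2.275000, 15.017752) = 23.739918
  p ← 10.739103 + 0.51·23.739918 = 22.846462
p(2.53) ≈ 22.8465

22.8465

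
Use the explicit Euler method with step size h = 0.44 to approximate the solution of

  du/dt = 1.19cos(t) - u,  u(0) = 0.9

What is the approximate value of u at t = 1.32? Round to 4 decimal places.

Euler: u_{n+1} = u_n + h·f(t_n, u_n).
t=0.000000, u=0.900000: f=0.290000 → u ← 0.900000 + 0.44·0.290000 = 1.027600
t=0.440000, u=1.027600: f=0.049054 → u ← 1.027600 + 0.44·0.049054 = 1.049184
t=0.880000, u=1.049184: f=-0.290974 → u ← 1.049184 + 0.44·(-0.290974) = 0.921155
u(1.32) ≈ 0.9212

0.9212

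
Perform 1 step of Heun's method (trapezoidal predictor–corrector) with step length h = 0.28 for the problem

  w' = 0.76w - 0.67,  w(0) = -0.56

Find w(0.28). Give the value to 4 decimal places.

Heun: k1 = f(x_n, w_n); k2 = f(x_n + h, w_n + h·k1); w_{n+1} = w_n + (h/2)·(k1 + k2).
x=0.000000, w=-0.560000:
  k1 = f(0.000000, -0.560000) = -1.095600
  k2 = f(0.280000, -0.866768) = -1.328744
  w ← -0.560000 + (0.28/2)·(-1.095600 + (-1.328744)) = -0.899408
w(0.28) ≈ -0.8994

-0.8994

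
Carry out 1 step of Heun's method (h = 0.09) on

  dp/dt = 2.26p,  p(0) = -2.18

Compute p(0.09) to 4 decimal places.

Heun: k1 = f(t_n, p_n); k2 = f(t_n + h, p_n + h·k1); p_{n+1} = p_n + (h/2)·(k1 + k2).
t=0.000000, p=-2.180000:
  k1 = f(0.000000, -2.180000) = -4.926800
  k2 = f(0.090000, -2.623412) = -5.928911
  p ← -2.180000 + (0.09/2)·(-4.926800 + (-5.928911)) = -2.668507
p(0.09) ≈ -2.6685

-2.6685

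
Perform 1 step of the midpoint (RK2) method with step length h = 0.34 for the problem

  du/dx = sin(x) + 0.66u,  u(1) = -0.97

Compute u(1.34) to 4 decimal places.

-0.8669

Midpoint: k1 = f(x_n, u_n); k2 = f(x_n + h/2, u_n + (h/2)·k1); u_{n+1} = u_n + h·k2.
x=1.000000, u=-0.970000:
  k1 = f(1.000000, -0.970000) = 0.201271
  k2 = f(1.170000, -0.935784) = 0.303133
  u ← -0.970000 + 0.34·0.303133 = -0.866935
u(1.34) ≈ -0.8669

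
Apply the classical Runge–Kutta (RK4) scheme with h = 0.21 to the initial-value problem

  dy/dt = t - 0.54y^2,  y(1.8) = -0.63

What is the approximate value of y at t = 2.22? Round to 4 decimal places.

0.1880

RK4: k1 = f(t_n, y_n); k2 = f(t_n + h/2, y_n + (h/2)·k1); k3 = f(t_n + h/2, y_n + (h/2)·k2); k4 = f(t_n + h, y_n + h·k3); y_{n+1} = y_n + (h/6)·(k1 + 2k2 + 2k3 + k4).
t=1.800000, y=-0.630000:
  k1 = f(1.800000, -0.630000) = 1.585674
  k2 = f(1.905000, -0.463504) = 1.788988
  k3 = f(1.905000, -0.442156) = 1.799429
  k4 = f(2.010000, -0.252120) = 1.975675
  y ← -0.630000 + (0.21/6)·(k1 + 2k2 + 2k3 + k4) = -0.254164
t=2.010000, y=-0.254164:
  k1 = f(2.010000, -0.254164) = 1.975116
  k2 = f(2.115000, -0.046776) = 2.113818
  k3 = f(2.115000, -0.032213) = 2.114440
  k4 = f(2.220000, 0.189869) = 2.200533
  y ← -0.254164 + (0.21/6)·(k1 + 2k2 + 2k3 + k4) = 0.187962
y(2.22) ≈ 0.1880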